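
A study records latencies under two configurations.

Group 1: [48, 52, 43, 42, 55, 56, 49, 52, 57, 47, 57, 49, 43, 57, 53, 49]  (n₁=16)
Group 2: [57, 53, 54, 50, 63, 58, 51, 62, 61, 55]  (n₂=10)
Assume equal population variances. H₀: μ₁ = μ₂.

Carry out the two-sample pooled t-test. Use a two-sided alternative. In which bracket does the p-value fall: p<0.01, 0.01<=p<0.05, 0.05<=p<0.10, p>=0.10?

p-value bracket: p<0.01

x̄₁=50.562, s₁=5.151, n₁=16
x̄₂=56.400, s₂=4.575, n₂=10
s_p² = [15·5.151² + 9·4.575²]/24 = 24.4307
SE = √(s_p²·(1/16+1/10)) = 1.9925
t = (50.562−56.400)/1.9925 = -2.9298
df = 24
p-value (two-sided) = 0.00733
→ bracket: p<0.01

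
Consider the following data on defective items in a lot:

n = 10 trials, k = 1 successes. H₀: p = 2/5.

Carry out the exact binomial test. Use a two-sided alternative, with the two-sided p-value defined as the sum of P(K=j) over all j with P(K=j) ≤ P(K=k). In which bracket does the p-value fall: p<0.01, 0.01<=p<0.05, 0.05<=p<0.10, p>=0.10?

p-value bracket: 0.05<=p<0.10

Exact binomial: n=10, k=1, p₀=2/5=0.4000
P(X=j) = C(n,j)·p₀^j·(1−p₀)^(n−j); p = Σ P(X=j) over j with P(X=j) ≤ P(X=1)
p-value (two-sided) = 0.05865
→ bracket: 0.05<=p<0.10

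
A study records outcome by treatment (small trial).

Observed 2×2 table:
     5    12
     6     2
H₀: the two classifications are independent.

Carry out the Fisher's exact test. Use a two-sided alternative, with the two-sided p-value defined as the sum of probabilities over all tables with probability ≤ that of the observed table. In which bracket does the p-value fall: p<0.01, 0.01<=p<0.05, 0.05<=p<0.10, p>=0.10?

p-value bracket: 0.05<=p<0.10

Margins: r₁=17, r₂=8, c₁=11, c₂=14, n=25
p_obs = C(17,5)·C(8,6)/C(25,11); sum pmf over tables with pmf ≤ p_obs
p-value (two-sided) = 0.08098
→ bracket: 0.05<=p<0.10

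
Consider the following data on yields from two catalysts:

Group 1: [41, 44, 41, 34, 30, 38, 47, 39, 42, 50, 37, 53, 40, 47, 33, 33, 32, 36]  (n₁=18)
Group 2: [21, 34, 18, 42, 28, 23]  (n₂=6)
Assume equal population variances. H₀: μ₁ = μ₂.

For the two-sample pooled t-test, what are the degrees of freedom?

degrees of freedom = 22

df = n₁ + n₂ − 2 = 18 + 6 − 2 = 22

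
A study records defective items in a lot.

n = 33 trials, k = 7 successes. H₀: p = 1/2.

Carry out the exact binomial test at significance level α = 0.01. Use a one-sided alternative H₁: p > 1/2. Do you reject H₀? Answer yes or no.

reject H₀: no

Exact binomial: n=33, k=7, p₀=1/2=0.5000
P(X≥7) from Σ C(n,i)·p₀^i·(1−p₀)^(n−i)
p-value (one-sided, H₁ greater) = 0.99984
At α=0.01: p ≥ α → fail to reject H₀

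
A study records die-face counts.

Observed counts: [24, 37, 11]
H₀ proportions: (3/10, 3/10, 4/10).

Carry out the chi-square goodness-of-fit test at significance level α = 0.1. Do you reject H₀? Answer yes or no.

reject H₀: yes

n = 72; E_i = n·p_i = [21.60, 21.60, 28.80]
χ² = (24−21.60)²/21.60 + (37−21.60)²/21.60 + (11−28.80)²/28.80 = 22.2477
df = 2
p-value (upper-tail) = 0.00001
At α=0.1: p < α → reject H₀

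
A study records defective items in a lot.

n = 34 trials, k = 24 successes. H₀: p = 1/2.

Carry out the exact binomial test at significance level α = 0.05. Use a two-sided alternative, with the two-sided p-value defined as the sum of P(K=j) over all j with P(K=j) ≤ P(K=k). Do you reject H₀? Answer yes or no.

Exact binomial: n=34, k=24, p₀=1/2=0.5000
P(X=j) = C(n,j)·p₀^j·(1−p₀)^(n−j); p = Σ P(X=j) over j with P(X=j) ≤ P(X=24)
p-value (two-sided) = 0.02431
At α=0.05: p < α → reject H₀

reject H₀: yes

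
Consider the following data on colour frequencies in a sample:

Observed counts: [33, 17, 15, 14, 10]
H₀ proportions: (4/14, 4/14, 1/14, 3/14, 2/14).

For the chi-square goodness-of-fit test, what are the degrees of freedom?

df = k − 1 = 5 − 1 = 4

degrees of freedom = 4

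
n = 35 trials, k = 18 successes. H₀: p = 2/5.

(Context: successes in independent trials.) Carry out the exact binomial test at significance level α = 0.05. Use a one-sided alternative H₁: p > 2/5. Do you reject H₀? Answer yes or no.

Exact binomial: n=35, k=18, p₀=2/5=0.4000
P(X≥18) from Σ C(n,i)·p₀^i·(1−p₀)^(n−i)
p-value (one-sided, H₁ greater) = 0.11431
At α=0.05: p ≥ α → fail to reject H₀

reject H₀: no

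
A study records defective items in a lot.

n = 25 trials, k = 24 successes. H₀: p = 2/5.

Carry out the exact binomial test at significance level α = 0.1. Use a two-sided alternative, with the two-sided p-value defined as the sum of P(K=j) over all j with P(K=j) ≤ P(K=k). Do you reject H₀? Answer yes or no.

reject H₀: yes

Exact binomial: n=25, k=24, p₀=2/5=0.4000
P(X=j) = C(n,j)·p₀^j·(1−p₀)^(n−j); p = Σ P(X=j) over j with P(X=j) ≤ P(X=24)
p-value (two-sided) = 0.00000
At α=0.1: p < α → reject H₀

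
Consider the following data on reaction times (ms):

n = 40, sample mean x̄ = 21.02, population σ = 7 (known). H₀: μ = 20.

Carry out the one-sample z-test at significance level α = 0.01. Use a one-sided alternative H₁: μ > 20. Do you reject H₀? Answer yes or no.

reject H₀: no

SE = σ/√n = 7/√40 = 1.1068
z = (x̄−μ₀)/SE = (21.02−20)/1.1068 = 0.9216
p-value (one-sided, H₁ greater) = 0.17837
At α=0.01: p ≥ α → fail to reject H₀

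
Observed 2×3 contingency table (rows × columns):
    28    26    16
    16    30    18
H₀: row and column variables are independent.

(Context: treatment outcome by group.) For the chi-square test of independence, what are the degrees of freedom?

df = (r−1)(c−1) = (2−1)·(3−1) = 2

degrees of freedom = 2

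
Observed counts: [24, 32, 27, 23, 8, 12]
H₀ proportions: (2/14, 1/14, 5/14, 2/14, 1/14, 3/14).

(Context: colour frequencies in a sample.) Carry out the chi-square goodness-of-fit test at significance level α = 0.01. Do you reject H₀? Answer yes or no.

reject H₀: yes

n = 126; E_i = n·p_i = [18.00, 9.00, 45.00, 18.00, 9.00, 27.00]
χ² = (24−18.00)²/18.00 + (32−9.00)²/9.00 + (27−45.00)²/45.00 + (23−18.00)²/18.00 + (8−9.00)²/9.00 + (12−27.00)²/27.00 = 77.8111
df = 5
p-value (upper-tail) = 0.00000
At α=0.01: p < α → reject H₀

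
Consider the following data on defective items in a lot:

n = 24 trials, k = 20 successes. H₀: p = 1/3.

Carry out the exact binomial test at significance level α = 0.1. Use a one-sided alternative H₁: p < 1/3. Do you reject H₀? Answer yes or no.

Exact binomial: n=24, k=20, p₀=1/3=0.3333
P(X≤20) from Σ C(n,i)·p₀^i·(1−p₀)^(n−i)
p-value (one-sided, H₁ less) = 1.00000
At α=0.1: p ≥ α → fail to reject H₀

reject H₀: no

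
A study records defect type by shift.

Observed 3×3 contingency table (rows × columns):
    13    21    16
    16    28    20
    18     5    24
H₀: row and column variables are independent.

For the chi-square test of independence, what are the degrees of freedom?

degrees of freedom = 4

df = (r−1)(c−1) = (3−1)·(3−1) = 4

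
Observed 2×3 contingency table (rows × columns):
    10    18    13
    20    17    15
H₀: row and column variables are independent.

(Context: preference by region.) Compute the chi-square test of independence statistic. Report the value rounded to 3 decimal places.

Row totals [41, 52], col totals [30, 35, 28], n=93
χ² = (10−13.23)²/13.23 + (18−15.43)²/15.43 + (13−12.34)²/12.34 + (20−16.77)²/16.77 + (17−19.57)²/19.57 + (15−15.66)²/15.66 = 2.2350
df = 2

test statistic = 2.235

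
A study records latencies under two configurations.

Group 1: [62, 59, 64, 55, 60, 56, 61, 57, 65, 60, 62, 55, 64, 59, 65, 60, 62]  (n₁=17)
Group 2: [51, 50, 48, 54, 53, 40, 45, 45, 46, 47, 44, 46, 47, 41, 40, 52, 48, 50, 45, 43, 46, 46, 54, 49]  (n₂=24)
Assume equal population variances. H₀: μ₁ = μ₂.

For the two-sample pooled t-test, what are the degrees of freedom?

df = n₁ + n₂ − 2 = 17 + 24 − 2 = 39

degrees of freedom = 39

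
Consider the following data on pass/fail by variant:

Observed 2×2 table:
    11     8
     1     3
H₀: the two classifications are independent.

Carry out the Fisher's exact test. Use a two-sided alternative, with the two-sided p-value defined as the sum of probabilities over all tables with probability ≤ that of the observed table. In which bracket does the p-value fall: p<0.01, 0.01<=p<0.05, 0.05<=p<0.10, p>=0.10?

p-value bracket: p>=0.10

Margins: r₁=19, r₂=4, c₁=12, c₂=11, n=23
p_obs = C(19,11)·C(4,1)/C(23,12); sum pmf over tables with pmf ≤ p_obs
p-value (two-sided) = 0.31677
→ bracket: p>=0.10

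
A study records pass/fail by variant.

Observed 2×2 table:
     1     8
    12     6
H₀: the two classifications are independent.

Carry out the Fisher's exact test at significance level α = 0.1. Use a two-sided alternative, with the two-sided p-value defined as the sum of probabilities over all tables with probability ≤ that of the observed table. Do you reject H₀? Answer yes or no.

reject H₀: yes

Margins: r₁=9, r₂=18, c₁=13, c₂=14, n=27
p_obs = C(9,1)·C(18,12)/C(27,13); sum pmf over tables with pmf ≤ p_obs
p-value (two-sided) = 0.01275
At α=0.1: p < α → reject H₀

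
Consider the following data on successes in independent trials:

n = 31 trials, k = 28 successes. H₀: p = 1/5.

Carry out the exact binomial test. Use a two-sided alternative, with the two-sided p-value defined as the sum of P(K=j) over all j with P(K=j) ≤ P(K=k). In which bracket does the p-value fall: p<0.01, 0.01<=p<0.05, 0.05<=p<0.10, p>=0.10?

Exact binomial: n=31, k=28, p₀=1/5=0.2000
P(X=j) = C(n,j)·p₀^j·(1−p₀)^(n−j); p = Σ P(X=j) over j with P(X=j) ≤ P(X=28)
p-value (two-sided) = 0.00000
→ bracket: p<0.01

p-value bracket: p<0.01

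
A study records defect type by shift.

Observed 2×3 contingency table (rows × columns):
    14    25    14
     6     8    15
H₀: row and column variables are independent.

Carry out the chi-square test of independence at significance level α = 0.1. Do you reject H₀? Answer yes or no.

Row totals [53, 29], col totals [20, 33, 29], n=82
χ² = (14−12.93)²/12.93 + (25−21.33)²/21.33 + (14−18.74)²/18.74 + (6−7.07)²/7.07 + (8−11.67)²/11.67 + (15−10.26)²/10.26 = 5.4331
df = 2
p-value (upper-tail) = 0.06610
At α=0.1: p < α → reject H₀

reject H₀: yes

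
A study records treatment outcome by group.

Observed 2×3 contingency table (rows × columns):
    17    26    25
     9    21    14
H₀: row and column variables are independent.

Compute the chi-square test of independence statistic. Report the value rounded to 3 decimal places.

Row totals [68, 44], col totals [26, 47, 39], n=112
χ² = (17−15.79)²/15.79 + (26−28.54)²/28.54 + (25−23.68)²/23.68 + (9−10.21)²/10.21 + (21−18.46)²/18.46 + (14−15.32)²/15.32 = 0.9990
df = 2

test statistic = 0.999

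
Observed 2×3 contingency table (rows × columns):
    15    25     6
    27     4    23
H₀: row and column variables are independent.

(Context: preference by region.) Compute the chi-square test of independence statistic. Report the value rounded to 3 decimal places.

Row totals [46, 54], col totals [42, 29, 29], n=100
χ² = (15−19.32)²/19.32 + (25−13.34)²/13.34 + (6−13.34)²/13.34 + (27−22.68)²/22.68 + (4−15.66)²/15.66 + (23−15.66)²/15.66 = 28.1411
df = 2

test statistic = 28.141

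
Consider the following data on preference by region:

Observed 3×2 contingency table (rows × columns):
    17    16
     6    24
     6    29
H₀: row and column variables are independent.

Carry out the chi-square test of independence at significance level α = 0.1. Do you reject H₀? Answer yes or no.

reject H₀: yes

Row totals [33, 30, 35], col totals [29, 69], n=98
χ² = (17−9.77)²/9.77 + (16−23.23)²/23.23 + (6−8.88)²/8.88 + (24−21.12)²/21.12 + (6−10.36)²/10.36 + (29−24.64)²/24.64 = 11.5407
df = 2
p-value (upper-tail) = 0.00312
At α=0.1: p < α → reject H₀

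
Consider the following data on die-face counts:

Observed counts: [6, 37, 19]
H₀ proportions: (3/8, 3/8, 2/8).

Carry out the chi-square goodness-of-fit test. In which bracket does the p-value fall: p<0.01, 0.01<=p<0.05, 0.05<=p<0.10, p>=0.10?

p-value bracket: p<0.01

n = 62; E_i = n·p_i = [23.25, 23.25, 15.50]
χ² = (6−23.25)²/23.25 + (37−23.25)²/23.25 + (19−15.50)²/15.50 = 21.7204
df = 2
p-value (upper-tail) = 0.00002
→ bracket: p<0.01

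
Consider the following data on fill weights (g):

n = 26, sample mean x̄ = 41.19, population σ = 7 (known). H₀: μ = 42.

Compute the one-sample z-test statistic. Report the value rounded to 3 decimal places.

test statistic = -0.590

SE = σ/√n = 7/√26 = 1.3728
z = (x̄−μ₀)/SE = (41.19−42)/1.3728 = -0.5900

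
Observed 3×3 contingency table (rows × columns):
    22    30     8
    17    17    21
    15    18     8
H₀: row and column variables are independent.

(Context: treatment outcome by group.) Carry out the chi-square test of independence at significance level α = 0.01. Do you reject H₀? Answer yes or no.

reject H₀: no

Row totals [60, 55, 41], col totals [54, 65, 37], n=156
χ² = (22−20.77)²/20.77 + (30−25.00)²/25.00 + (8−14.23)²/14.23 + (17−19.04)²/19.04 + (17−22.92)²/22.92 + (21−13.04)²/13.04 + (15−14.19)²/14.19 + (18−17.08)²/17.08 + (8−9.72)²/9.72 = 10.7990
df = 4
p-value (upper-tail) = 0.02892
At α=0.01: p ≥ α → fail to reject H₀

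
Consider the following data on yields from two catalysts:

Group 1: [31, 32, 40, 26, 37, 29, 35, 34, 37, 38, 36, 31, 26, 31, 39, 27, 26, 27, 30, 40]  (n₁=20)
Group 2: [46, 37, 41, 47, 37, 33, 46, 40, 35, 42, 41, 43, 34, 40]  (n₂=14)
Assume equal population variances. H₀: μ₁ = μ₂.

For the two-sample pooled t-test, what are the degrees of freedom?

df = n₁ + n₂ − 2 = 20 + 14 − 2 = 32

degrees of freedom = 32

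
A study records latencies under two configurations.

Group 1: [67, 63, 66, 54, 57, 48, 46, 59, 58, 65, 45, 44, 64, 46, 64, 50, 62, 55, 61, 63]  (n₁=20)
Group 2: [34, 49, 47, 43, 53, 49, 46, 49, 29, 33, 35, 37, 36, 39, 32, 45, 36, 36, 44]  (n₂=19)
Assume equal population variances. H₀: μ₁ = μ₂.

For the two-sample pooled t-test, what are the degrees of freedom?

degrees of freedom = 37

df = n₁ + n₂ − 2 = 20 + 19 − 2 = 37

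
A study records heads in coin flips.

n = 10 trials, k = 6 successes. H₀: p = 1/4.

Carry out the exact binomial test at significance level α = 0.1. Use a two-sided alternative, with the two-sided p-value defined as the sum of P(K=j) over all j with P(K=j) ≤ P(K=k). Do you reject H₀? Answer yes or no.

Exact binomial: n=10, k=6, p₀=1/4=0.2500
P(X=j) = C(n,j)·p₀^j·(1−p₀)^(n−j); p = Σ P(X=j) over j with P(X=j) ≤ P(X=6)
p-value (two-sided) = 0.01973
At α=0.1: p < α → reject H₀

reject H₀: yes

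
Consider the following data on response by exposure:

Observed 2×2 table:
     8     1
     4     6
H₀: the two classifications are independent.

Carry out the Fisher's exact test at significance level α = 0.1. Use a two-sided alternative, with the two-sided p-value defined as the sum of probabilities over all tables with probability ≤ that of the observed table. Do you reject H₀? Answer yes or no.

reject H₀: yes

Margins: r₁=9, r₂=10, c₁=12, c₂=7, n=19
p_obs = C(9,8)·C(10,4)/C(19,12); sum pmf over tables with pmf ≤ p_obs
p-value (two-sided) = 0.05728
At α=0.1: p < α → reject H₀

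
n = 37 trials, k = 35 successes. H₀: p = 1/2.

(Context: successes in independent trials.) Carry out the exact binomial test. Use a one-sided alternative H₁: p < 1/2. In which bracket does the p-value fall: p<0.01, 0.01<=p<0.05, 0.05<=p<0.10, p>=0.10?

p-value bracket: p>=0.10

Exact binomial: n=37, k=35, p₀=1/2=0.5000
P(X≤35) from Σ C(n,i)·p₀^i·(1−p₀)^(n−i)
p-value (one-sided, H₁ less) = 1.00000
→ bracket: p>=0.10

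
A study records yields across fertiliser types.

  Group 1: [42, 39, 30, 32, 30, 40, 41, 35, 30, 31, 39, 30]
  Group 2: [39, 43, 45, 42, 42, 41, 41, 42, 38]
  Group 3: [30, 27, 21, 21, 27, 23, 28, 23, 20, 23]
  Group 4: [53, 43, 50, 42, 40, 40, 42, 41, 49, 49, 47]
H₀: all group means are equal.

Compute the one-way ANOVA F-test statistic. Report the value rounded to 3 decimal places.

test statistic = 52.090

Group means [34.92, 41.44, 24.30, 45.09], grand mean 36.452
SSB = Σnᵢ(x̄ᵢ−x̄)² = 2550.257; SSW = ΣΣ(x−x̄ᵢ)² = 620.148
MSB = 2550.257/3 = 850.0856; MSW = 620.148/38 = 16.3197
F = MSB/MSW = 52.0896
df = (3, 38)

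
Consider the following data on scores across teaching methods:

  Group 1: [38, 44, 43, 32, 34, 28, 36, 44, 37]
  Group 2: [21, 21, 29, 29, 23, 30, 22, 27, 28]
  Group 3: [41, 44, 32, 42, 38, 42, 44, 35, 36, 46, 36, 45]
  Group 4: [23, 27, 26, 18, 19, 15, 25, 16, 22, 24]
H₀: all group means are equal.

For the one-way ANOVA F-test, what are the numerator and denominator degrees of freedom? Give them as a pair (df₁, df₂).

k = 4 groups, N = 40 total
df = (k−1, N−k) = (4−1, 40−4) = (3, 36)

degrees of freedom = [3, 36]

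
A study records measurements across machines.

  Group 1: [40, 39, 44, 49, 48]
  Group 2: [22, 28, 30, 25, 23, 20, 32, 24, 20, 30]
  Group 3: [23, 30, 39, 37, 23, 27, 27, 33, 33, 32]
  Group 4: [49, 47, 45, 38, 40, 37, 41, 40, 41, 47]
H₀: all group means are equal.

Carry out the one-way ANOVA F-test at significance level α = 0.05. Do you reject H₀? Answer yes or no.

reject H₀: yes

Group means [44.00, 25.40, 30.40, 42.50], grand mean 34.371
SSB = Σnᵢ(x̄ᵢ−x̄)² = 2086.871; SSW = ΣΣ(x−x̄ᵢ)² = 675.300
MSB = 2086.871/3 = 695.6238; MSW = 675.300/31 = 21.7839
F = MSB/MSW = 31.9330
df = (3, 31)
p-value (upper-tail) = 0.00000
At α=0.05: p < α → reject H₀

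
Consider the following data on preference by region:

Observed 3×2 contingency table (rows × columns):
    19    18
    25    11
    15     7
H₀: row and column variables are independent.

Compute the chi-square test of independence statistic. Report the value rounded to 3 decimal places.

test statistic = 2.987

Row totals [37, 36, 22], col totals [59, 36], n=95
χ² = (19−22.98)²/22.98 + (18−14.02)²/14.02 + (25−22.36)²/22.36 + (11−13.64)²/13.64 + (15−13.66)²/13.66 + (7−8.34)²/8.34 = 2.9872
df = 2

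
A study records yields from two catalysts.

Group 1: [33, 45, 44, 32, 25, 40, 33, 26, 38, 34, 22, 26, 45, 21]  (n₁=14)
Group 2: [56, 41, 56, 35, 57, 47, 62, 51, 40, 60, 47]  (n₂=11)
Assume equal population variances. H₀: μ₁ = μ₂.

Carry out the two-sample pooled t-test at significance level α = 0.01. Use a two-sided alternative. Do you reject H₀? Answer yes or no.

x̄₁=33.143, s₁=8.374, n₁=14
x̄₂=50.182, s₂=8.886, n₂=11
s_p² = [13·8.374² + 10·8.886²]/23 = 73.9718
SE = √(s_p²·(1/14+1/11)) = 3.4653
t = (33.143−50.182)/3.4653 = -4.9170
df = 23
p-value (two-sided) = 0.00006
At α=0.01: p < α → reject H₀

reject H₀: yes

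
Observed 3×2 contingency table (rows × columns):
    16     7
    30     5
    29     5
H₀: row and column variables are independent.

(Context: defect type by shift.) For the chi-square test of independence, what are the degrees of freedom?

df = (r−1)(c−1) = (3−1)·(2−1) = 2

degrees of freedom = 2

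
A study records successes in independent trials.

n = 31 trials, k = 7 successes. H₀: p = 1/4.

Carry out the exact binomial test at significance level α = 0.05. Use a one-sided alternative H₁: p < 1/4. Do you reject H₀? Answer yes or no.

Exact binomial: n=31, k=7, p₀=1/4=0.2500
P(X≤7) from Σ C(n,i)·p₀^i·(1−p₀)^(n−i)
p-value (one-sided, H₁ less) = 0.47273
At α=0.05: p ≥ α → fail to reject H₀

reject H₀: no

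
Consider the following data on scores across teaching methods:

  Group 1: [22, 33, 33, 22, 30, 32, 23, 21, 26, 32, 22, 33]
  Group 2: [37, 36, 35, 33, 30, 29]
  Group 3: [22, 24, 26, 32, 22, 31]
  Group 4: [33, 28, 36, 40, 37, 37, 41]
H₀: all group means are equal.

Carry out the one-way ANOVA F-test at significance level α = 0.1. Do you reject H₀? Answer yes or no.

reject H₀: yes

Group means [27.42, 33.33, 26.17, 36.00], grand mean 30.258
SSB = Σnᵢ(x̄ᵢ−x̄)² = 484.852; SSW = ΣΣ(x−x̄ᵢ)² = 559.083
MSB = 484.852/3 = 161.6174; MSW = 559.083/27 = 20.7068
F = MSB/MSW = 7.8050
df = (3, 27)
p-value (upper-tail) = 0.00066
At α=0.1: p < α → reject H₀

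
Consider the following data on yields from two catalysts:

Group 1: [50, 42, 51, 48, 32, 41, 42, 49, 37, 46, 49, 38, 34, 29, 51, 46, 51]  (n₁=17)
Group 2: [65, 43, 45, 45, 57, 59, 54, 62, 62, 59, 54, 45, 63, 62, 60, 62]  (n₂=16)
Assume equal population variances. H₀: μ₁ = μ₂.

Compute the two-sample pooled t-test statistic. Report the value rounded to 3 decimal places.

x̄₁=43.294, s₁=7.157, n₁=17
x̄₂=56.062, s₂=7.523, n₂=16
s_p² = [16·7.157² + 15·7.523²]/31 = 53.8215
SE = √(s_p²·(1/17+1/16)) = 2.5554
t = (43.294−56.062)/2.5554 = -4.9967
df = 31

test statistic = -4.997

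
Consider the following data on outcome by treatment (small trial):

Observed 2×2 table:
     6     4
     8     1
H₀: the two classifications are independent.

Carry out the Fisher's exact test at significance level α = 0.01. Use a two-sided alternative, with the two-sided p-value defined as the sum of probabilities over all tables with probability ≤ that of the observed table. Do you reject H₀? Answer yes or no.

reject H₀: no

Margins: r₁=10, r₂=9, c₁=14, c₂=5, n=19
p_obs = C(10,6)·C(9,8)/C(19,14); sum pmf over tables with pmf ≤ p_obs
p-value (two-sided) = 0.30341
At α=0.01: p ≥ α → fail to reject H₀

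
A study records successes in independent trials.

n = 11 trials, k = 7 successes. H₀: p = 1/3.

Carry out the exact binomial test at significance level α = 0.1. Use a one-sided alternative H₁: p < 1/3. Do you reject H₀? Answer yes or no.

reject H₀: no

Exact binomial: n=11, k=7, p₀=1/3=0.3333
P(X≤7) from Σ C(n,i)·p₀^i·(1−p₀)^(n−i)
p-value (one-sided, H₁ less) = 0.99118
At α=0.1: p ≥ α → fail to reject H₀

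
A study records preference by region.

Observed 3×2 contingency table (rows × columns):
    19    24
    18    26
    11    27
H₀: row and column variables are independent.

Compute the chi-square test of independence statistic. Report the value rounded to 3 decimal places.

test statistic = 2.161

Row totals [43, 44, 38], col totals [48, 77], n=125
χ² = (19−16.51)²/16.51 + (24−26.49)²/26.49 + (18−16.90)²/16.90 + (26−27.10)²/27.10 + (11−14.59)²/14.59 + (27−23.41)²/23.41 = 2.1611
df = 2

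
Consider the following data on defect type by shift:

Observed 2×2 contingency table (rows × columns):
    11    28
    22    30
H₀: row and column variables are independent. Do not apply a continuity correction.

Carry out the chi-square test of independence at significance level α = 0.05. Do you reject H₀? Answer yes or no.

Row totals [39, 52], col totals [33, 58], n=91
χ² = (11−14.14)²/14.14 + (28−24.86)²/24.86 + (22−18.86)²/18.86 + (30−33.14)²/33.14 = 1.9176
df = 1
p-value (upper-tail) = 0.16612
At α=0.05: p ≥ α → fail to reject H₀

reject H₀: no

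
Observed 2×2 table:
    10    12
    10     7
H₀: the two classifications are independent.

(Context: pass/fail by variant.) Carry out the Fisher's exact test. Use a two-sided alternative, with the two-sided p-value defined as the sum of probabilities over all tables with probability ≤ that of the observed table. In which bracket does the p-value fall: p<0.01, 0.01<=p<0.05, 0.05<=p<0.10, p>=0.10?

Margins: r₁=22, r₂=17, c₁=20, c₂=19, n=39
p_obs = C(22,10)·C(17,10)/C(39,20); sum pmf over tables with pmf ≤ p_obs
p-value (two-sided) = 0.52311
→ bracket: p>=0.10

p-value bracket: p>=0.10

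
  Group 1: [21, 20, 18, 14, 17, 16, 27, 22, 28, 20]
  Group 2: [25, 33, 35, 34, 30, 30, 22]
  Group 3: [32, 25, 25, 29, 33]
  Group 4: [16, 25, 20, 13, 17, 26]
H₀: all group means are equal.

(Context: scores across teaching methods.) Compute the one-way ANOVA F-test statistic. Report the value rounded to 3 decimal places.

test statistic = 9.603

Group means [20.30, 29.86, 28.80, 19.50], grand mean 24.036
SSB = Σnᵢ(x̄ᵢ−x̄)² = 613.707; SSW = ΣΣ(x−x̄ᵢ)² = 511.257
MSB = 613.707/3 = 204.5690; MSW = 511.257/24 = 21.3024
F = MSB/MSW = 9.6031
df = (3, 24)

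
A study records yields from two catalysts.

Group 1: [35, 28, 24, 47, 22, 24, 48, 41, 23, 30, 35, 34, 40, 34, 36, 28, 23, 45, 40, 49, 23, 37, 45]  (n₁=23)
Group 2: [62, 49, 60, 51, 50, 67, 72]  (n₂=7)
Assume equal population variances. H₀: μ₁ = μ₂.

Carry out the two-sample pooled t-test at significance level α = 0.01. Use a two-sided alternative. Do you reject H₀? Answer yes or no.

reject H₀: yes

x̄₁=34.391, s₁=8.943, n₁=23
x̄₂=58.714, s₂=9.013, n₂=7
s_p² = [22·8.943² + 6·9.013²]/28 = 80.2467
SE = √(s_p²·(1/23+1/7)) = 3.8669
t = (34.391−58.714)/3.8669 = -6.2901
df = 28
p-value (two-sided) = 0.00000
At α=0.01: p < α → reject H₀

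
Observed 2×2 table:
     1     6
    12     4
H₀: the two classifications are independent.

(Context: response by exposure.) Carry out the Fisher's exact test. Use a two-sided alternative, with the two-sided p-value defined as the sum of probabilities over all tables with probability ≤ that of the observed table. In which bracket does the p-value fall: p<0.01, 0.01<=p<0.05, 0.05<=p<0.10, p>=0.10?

p-value bracket: 0.01<=p<0.05

Margins: r₁=7, r₂=16, c₁=13, c₂=10, n=23
p_obs = C(7,1)·C(16,12)/C(23,13); sum pmf over tables with pmf ≤ p_obs
p-value (two-sided) = 0.01862
→ bracket: 0.01<=p<0.05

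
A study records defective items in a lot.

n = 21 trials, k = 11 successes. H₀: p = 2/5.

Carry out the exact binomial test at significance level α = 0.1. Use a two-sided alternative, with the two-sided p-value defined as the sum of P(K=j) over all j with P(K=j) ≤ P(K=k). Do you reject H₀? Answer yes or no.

Exact binomial: n=21, k=11, p₀=2/5=0.4000
P(X=j) = C(n,j)·p₀^j·(1−p₀)^(n−j); p = Σ P(X=j) over j with P(X=j) ≤ P(X=11)
p-value (two-sided) = 0.27012
At α=0.1: p ≥ α → fail to reject H₀

reject H₀: no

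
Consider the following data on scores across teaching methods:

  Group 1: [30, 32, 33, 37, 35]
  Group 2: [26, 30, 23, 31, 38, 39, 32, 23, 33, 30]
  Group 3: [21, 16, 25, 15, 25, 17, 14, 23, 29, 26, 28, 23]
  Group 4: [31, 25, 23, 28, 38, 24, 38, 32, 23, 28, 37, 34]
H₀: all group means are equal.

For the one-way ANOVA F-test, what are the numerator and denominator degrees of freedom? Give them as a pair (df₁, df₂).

k = 4 groups, N = 39 total
df = (k−1, N−k) = (4−1, 39−4) = (3, 35)

degrees of freedom = [3, 35]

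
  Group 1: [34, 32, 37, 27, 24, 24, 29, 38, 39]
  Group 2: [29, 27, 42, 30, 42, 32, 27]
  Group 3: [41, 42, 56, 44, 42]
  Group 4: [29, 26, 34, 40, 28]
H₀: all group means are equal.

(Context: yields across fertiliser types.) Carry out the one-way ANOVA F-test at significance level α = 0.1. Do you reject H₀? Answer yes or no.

Group means [31.56, 32.71, 45.00, 31.40], grand mean 34.423
SSB = Σnᵢ(x̄ᵢ−x̄)² = 699.495; SSW = ΣΣ(x−x̄ᵢ)² = 816.851
MSB = 699.495/3 = 233.1651; MSW = 816.851/22 = 37.1296
F = MSB/MSW = 6.2798
df = (3, 22)
p-value (upper-tail) = 0.00305
At α=0.1: p < α → reject H₀

reject H₀: yes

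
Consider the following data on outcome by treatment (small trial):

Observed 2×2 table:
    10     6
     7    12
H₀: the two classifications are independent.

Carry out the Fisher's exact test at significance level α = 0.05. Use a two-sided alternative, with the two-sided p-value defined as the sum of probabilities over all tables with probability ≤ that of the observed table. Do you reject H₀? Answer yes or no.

Margins: r₁=16, r₂=19, c₁=17, c₂=18, n=35
p_obs = C(16,10)·C(19,7)/C(35,17); sum pmf over tables with pmf ≤ p_obs
p-value (two-sided) = 0.18114
At α=0.05: p ≥ α → fail to reject H₀

reject H₀: no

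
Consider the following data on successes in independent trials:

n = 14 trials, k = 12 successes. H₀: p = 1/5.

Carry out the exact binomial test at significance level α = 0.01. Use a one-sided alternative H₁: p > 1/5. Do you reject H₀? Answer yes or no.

reject H₀: yes

Exact binomial: n=14, k=12, p₀=1/5=0.2000
P(X≥12) from Σ C(n,i)·p₀^i·(1−p₀)^(n−i)
p-value (one-sided, H₁ greater) = 0.00000
At α=0.01: p < α → reject H₀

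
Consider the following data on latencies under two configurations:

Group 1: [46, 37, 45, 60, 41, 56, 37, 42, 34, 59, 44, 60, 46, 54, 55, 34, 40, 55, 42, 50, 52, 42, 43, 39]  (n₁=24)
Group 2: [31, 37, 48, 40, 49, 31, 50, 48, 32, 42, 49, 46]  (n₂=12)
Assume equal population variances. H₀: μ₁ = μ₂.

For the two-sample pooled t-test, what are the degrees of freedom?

df = n₁ + n₂ − 2 = 24 + 12 − 2 = 34

degrees of freedom = 34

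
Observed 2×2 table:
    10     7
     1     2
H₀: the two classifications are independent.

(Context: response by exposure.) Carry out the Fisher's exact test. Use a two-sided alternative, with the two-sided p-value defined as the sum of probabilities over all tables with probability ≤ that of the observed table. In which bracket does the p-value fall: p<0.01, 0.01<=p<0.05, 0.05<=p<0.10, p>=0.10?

Margins: r₁=17, r₂=3, c₁=11, c₂=9, n=20
p_obs = C(17,10)·C(3,1)/C(20,11); sum pmf over tables with pmf ≤ p_obs
p-value (two-sided) = 0.56579
→ bracket: p>=0.10

p-value bracket: p>=0.10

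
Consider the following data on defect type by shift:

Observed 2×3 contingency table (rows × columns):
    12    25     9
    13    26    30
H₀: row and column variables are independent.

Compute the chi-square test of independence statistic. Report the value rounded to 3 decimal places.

test statistic = 7.049

Row totals [46, 69], col totals [25, 51, 39], n=115
χ² = (12−10.00)²/10.00 + (25−20.40)²/20.40 + (9−15.60)²/15.60 + (13−15.00)²/15.00 + (26−30.60)²/30.60 + (30−23.40)²/23.40 = 7.0493
df = 2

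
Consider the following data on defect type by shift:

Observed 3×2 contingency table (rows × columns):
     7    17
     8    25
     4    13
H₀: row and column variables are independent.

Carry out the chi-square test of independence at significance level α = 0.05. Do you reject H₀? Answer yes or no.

Row totals [24, 33, 17], col totals [19, 55], n=74
χ² = (7−6.16)²/6.16 + (17−17.84)²/17.84 + (8−8.47)²/8.47 + (25−24.53)²/24.53 + (4−4.36)²/4.36 + (13−12.64)²/12.64 = 0.2298
df = 2
p-value (upper-tail) = 0.89144
At α=0.05: p ≥ α → fail to reject H₀

reject H₀: no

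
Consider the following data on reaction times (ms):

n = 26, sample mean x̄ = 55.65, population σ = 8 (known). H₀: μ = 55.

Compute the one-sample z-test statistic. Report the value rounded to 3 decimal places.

SE = σ/√n = 8/√26 = 1.5689
z = (x̄−μ₀)/SE = (55.65−55)/1.5689 = 0.4143

test statistic = 0.414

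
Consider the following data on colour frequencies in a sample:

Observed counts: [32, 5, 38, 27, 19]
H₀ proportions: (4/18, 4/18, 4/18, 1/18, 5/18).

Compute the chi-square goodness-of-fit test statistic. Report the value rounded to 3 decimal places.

n = 121; E_i = n·p_i = [26.89, 26.89, 26.89, 6.72, 33.61]
χ² = (32−26.89)²/26.89 + (5−26.89)²/26.89 + (38−26.89)²/26.89 + (27−6.72)²/6.72 + (19−33.61)²/33.61 = 90.9017
df = 4

test statistic = 90.902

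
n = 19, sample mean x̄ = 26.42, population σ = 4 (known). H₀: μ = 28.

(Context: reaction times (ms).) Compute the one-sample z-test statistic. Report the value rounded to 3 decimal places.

SE = σ/√n = 4/√19 = 0.9177
z = (x̄−μ₀)/SE = (26.42−28)/0.9177 = -1.7218

test statistic = -1.722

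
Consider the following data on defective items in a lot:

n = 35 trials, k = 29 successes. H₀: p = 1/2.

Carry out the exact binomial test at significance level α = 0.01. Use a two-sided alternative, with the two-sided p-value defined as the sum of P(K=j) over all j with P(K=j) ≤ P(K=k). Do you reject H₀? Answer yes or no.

reject H₀: yes

Exact binomial: n=35, k=29, p₀=1/2=0.5000
P(X=j) = C(n,j)·p₀^j·(1−p₀)^(n−j); p = Σ P(X=j) over j with P(X=j) ≤ P(X=29)
p-value (two-sided) = 0.00012
At α=0.01: p < α → reject H₀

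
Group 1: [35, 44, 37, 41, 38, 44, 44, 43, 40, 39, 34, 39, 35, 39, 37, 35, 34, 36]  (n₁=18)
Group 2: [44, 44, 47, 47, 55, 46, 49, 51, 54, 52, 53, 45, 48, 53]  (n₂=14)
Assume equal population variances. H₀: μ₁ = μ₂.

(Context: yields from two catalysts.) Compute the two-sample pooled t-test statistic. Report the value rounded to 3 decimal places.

test statistic = -8.155

x̄₁=38.556, s₁=3.502, n₁=18
x̄₂=49.143, s₂=3.820, n₂=14
s_p² = [17·3.502² + 13·3.820²]/30 = 13.2720
SE = √(s_p²·(1/18+1/14)) = 1.2982
t = (38.556−49.143)/1.2982 = -8.1554
df = 30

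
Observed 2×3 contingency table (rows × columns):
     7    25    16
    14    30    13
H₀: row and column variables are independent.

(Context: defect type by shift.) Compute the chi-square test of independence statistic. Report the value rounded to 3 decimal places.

test statistic = 2.344

Row totals [48, 57], col totals [21, 55, 29], n=105
χ² = (7−9.60)²/9.60 + (25−25.14)²/25.14 + (16−13.26)²/13.26 + (14−11.40)²/11.40 + (30−29.86)²/29.86 + (13−15.74)²/15.74 = 2.3440
df = 2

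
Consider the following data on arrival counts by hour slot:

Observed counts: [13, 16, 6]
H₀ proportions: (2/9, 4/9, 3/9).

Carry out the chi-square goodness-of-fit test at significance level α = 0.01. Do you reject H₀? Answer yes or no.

n = 35; E_i = n·p_i = [7.78, 15.56, 11.67]
χ² = (13−7.78)²/7.78 + (16−15.56)²/15.56 + (6−11.67)²/11.67 = 6.2714
df = 2
p-value (upper-tail) = 0.04347
At α=0.01: p ≥ α → fail to reject H₀

reject H₀: no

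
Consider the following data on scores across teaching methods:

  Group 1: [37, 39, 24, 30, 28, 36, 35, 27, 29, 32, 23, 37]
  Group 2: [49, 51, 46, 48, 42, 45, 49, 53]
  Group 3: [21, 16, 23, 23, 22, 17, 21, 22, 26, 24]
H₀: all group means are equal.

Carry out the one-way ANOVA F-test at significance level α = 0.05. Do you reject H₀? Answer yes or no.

reject H₀: yes

Group means [31.42, 47.88, 21.50], grand mean 32.500
SSB = Σnᵢ(x̄ᵢ−x̄)² = 3115.208; SSW = ΣΣ(x−x̄ᵢ)² = 486.292
MSB = 3115.208/2 = 1557.6042; MSW = 486.292/27 = 18.0108
F = MSB/MSW = 86.4817
df = (2, 27)
p-value (upper-tail) = 0.00000
At α=0.05: p < α → reject H₀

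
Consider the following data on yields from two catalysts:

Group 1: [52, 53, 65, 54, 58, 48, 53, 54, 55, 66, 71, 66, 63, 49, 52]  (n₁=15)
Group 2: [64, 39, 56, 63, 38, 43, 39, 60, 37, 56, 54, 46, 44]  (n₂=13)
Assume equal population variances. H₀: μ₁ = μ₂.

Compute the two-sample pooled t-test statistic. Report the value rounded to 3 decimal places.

test statistic = 2.500

x̄₁=57.267, s₁=7.106, n₁=15
x̄₂=49.154, s₂=9.999, n₂=13
s_p² = [14·7.106² + 12·9.999²]/26 = 73.3318
SE = √(s_p²·(1/15+1/13)) = 3.2449
t = (57.267−49.154)/3.2449 = 2.5001
df = 26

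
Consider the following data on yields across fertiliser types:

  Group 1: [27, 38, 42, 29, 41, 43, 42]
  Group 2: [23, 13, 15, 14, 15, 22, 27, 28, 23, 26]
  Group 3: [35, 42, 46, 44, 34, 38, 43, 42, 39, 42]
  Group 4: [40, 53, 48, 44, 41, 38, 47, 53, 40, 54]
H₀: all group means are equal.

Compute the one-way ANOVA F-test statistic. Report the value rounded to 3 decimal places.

test statistic = 37.672

Group means [37.43, 20.60, 40.50, 45.80], grand mean 35.973
SSB = Σnᵢ(x̄ᵢ−x̄)² = 3548.759; SSW = ΣΣ(x−x̄ᵢ)² = 1036.214
MSB = 3548.759/3 = 1182.9196; MSW = 1036.214/33 = 31.4004
F = MSB/MSW = 37.6721
df = (3, 33)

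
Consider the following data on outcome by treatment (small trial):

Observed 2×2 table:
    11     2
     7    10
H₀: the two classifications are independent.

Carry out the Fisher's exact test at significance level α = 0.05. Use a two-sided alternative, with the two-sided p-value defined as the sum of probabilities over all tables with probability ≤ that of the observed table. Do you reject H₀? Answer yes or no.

reject H₀: yes

Margins: r₁=13, r₂=17, c₁=18, c₂=12, n=30
p_obs = C(13,11)·C(17,7)/C(30,18); sum pmf over tables with pmf ≤ p_obs
p-value (two-sided) = 0.02556
At α=0.05: p < α → reject H₀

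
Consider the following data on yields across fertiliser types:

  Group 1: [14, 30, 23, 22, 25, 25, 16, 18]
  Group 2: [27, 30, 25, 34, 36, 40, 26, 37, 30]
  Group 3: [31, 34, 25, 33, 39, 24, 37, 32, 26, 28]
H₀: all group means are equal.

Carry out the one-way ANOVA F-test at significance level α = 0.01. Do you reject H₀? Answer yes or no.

Group means [21.62, 31.67, 30.90], grand mean 28.407
SSB = Σnᵢ(x̄ᵢ−x̄)² = 525.744; SSW = ΣΣ(x−x̄ᵢ)² = 656.775
MSB = 525.744/2 = 262.8718; MSW = 656.775/24 = 27.3656
F = MSB/MSW = 9.6059
df = (2, 24)
p-value (upper-tail) = 0.00086
At α=0.01: p < α → reject H₀

reject H₀: yes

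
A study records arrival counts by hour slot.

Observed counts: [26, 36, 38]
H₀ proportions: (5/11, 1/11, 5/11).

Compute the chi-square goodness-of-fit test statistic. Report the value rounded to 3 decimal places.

n = 100; E_i = n·p_i = [45.45, 9.09, 45.45]
χ² = (26−45.45)²/45.45 + (36−9.09)²/9.09 + (38−45.45)²/45.45 = 89.2000
df = 2

test statistic = 89.200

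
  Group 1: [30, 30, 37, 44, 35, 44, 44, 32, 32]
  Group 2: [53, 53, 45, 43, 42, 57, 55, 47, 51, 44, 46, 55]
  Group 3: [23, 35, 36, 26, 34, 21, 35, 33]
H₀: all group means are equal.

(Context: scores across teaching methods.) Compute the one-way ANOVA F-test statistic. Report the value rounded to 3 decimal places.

test statistic = 28.364

Group means [36.44, 49.25, 30.38], grand mean 40.069
SSB = Σnᵢ(x̄ᵢ−x̄)² = 1881.515; SSW = ΣΣ(x−x̄ᵢ)² = 862.347
MSB = 1881.515/2 = 940.7574; MSW = 862.347/26 = 33.1672
F = MSB/MSW = 28.3641
df = (2, 26)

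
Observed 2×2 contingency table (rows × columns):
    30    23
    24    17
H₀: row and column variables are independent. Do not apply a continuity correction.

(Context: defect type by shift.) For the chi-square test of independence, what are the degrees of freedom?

degrees of freedom = 1

df = (r−1)(c−1) = (2−1)·(2−1) = 1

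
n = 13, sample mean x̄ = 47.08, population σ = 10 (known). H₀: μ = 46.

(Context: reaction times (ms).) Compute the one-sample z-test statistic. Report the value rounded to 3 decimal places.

test statistic = 0.389

SE = σ/√n = 10/√13 = 2.7735
z = (x̄−μ₀)/SE = (47.08−46)/2.7735 = 0.3894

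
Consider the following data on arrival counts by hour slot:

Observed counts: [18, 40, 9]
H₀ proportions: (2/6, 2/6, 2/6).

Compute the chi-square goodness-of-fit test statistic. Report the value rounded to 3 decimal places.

n = 67; E_i = n·p_i = [22.33, 22.33, 22.33]
χ² = (18−22.33)²/22.33 + (40−22.33)²/22.33 + (9−22.33)²/22.33 = 22.7761
df = 2

test statistic = 22.776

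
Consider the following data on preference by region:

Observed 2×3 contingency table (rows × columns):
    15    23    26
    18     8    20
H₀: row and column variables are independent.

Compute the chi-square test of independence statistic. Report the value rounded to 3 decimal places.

Row totals [64, 46], col totals [33, 31, 46], n=110
χ² = (15−19.20)²/19.20 + (23−18.04)²/18.04 + (26−26.76)²/26.76 + (18−13.80)²/13.80 + (8−12.96)²/12.96 + (20−19.24)²/19.24 = 5.5156
df = 2

test statistic = 5.516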